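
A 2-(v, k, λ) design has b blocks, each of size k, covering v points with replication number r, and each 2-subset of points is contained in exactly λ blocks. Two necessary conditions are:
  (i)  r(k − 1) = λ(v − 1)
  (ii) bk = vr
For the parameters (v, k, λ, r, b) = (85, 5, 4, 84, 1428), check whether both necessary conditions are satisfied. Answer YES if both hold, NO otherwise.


Condition (i): r(k − 1) = 84·4 = 336; λ(v − 1) = 4·84 = 336. Match? YES.
Condition (ii): bk = 1428·5 = 7140; vr = 85·84 = 7140. Match? YES.
Both conditions hold? YES.

YES


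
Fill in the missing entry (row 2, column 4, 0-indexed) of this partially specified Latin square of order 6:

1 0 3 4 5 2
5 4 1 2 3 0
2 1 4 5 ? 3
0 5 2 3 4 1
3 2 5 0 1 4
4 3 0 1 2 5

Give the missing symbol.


Row 2 contains symbols [1, 2, 3, 4, 5] — missing [0].
Column 4 contains symbols [1, 2, 3, 4, 5] — missing [0].
The missing symbol must appear in both missing sets; intersection = [0].
Therefore the hidden value is 0.

Missing value = 0.


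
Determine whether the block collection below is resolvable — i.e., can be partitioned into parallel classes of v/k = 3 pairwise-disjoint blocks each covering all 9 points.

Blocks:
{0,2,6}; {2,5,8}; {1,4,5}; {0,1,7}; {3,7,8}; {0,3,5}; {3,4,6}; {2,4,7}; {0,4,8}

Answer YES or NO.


v = 9, block size k = 3, number of blocks = 9.
For resolvability, blocks must partition into parallel classes of size v/k = 3.
Total blocks must therefore be a multiple of 3: 9 = 3·3 + 0 ⇒ divisible ✓.
Consider block {0,3,5}. The only other block(s) in the collection disjoint from it are {2,4,7} — just 1 block(s). Any parallel class containing {0,3,5} would need 2 other blocks each disjoint from it, so no parallel class of size 3 can contain {0,3,5}.
Since every block must belong to some parallel class in a resolution, the collection cannot be partitioned into parallel classes.
Resolvable? NO.

NO


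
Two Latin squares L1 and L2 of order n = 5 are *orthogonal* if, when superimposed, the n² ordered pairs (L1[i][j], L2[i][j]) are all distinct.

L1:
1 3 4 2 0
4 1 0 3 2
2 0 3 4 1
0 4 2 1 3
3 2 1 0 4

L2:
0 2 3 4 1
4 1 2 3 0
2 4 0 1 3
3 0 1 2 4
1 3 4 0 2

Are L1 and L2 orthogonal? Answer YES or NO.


Form the n² = 25 superimposed pairs (L1[i][j], L2[i][j]), row by row (rows and columns indexed from 0):
row 0: (1,0) (3,2) (4,3) (2,4) (0,1)
row 1: (4,4) (1,1) (0,2) (3,3) (2,0)
row 2: (2,2) (0,4) (3,0) (4,1) (1,3)
row 3: (0,3) (4,0) (2,1) (1,2) (3,4)
row 4: (3,1) (2,3) (1,4) (0,0) (4,2)
Orthogonality requires all 25 pairs distinct.
Check by first coordinate: for each symbol s of L1, list the L2 entries in the n cells where L1 = s; they must all differ.
  L1 = 0: L2 entries (in reading order) 1, 2, 4, 3, 0 — all 5 distinct ✓
  L1 = 1: L2 entries (in reading order) 0, 1, 3, 2, 4 — all 5 distinct ✓
  L1 = 2: L2 entries (in reading order) 4, 0, 2, 1, 3 — all 5 distinct ✓
  L1 = 3: L2 entries (in reading order) 2, 3, 0, 4, 1 — all 5 distinct ✓
  L1 = 4: L2 entries (in reading order) 3, 4, 1, 0, 2 — all 5 distinct ✓
Every symbol of L1 meets every symbol of L2 exactly once, so all 25 pairs are distinct (25 of 25).
Conclusion: YES.

YES


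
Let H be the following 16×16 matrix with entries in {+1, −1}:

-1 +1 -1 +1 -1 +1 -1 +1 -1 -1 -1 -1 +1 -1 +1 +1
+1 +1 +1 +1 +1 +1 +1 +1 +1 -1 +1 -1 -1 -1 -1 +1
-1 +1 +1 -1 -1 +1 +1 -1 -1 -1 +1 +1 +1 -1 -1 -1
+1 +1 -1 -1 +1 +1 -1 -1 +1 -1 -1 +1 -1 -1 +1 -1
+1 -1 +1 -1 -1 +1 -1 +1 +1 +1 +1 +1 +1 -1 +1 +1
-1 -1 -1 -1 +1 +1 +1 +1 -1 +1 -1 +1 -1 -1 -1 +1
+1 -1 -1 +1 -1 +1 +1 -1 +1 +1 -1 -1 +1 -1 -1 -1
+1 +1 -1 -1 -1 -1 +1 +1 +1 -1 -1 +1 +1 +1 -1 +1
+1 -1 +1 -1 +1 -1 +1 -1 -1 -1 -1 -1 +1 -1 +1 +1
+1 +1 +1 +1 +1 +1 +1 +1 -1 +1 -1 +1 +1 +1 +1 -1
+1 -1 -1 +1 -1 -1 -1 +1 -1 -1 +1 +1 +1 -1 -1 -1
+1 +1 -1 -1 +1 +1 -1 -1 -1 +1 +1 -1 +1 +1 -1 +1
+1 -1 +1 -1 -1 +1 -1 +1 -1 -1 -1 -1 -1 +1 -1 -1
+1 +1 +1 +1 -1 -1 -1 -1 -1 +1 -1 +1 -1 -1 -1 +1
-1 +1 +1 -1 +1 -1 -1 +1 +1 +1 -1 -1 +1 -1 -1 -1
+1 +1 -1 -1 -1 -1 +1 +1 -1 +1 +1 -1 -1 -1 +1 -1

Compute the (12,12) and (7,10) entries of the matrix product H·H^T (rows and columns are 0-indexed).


Row 7 of H: [1, 1, -1, -1, -1, -1, 1, 1, 1, -1, -1, 1, 1, 1, -1, 1].
Row 10 of H: [1, -1, -1, 1, -1, -1, -1, 1, -1, -1, 1, 1, 1, -1, -1, -1].
Row 12 of H: [1, -1, 1, -1, -1, 1, -1, 1, -1, -1, -1, -1, -1, 1, -1, -1].
(H·H^T)[12][12] = Σ_j H[12][j]·H[12][j] = (1)² + (-1)² + (1)² + (-1)² + (-1)² + (1)² + (-1)² + (1)² + (-1)² + (-1)² + (-1)² + (-1)² + (-1)² + (1)² + (-1)² + (-1)² = 1 + 1 + 1 + 1 + 1 + 1 + 1 + 1 + 1 + 1 + 1 + 1 + 1 + 1 + 1 + 1 = 16.
(H·H^T)[7][10] = Σ_j H[7][j]·H[10][j] = (1)·(1) + (1)·(-1) + (-1)·(-1) + (-1)·(1) + (-1)·(-1) + (-1)·(-1) + (1)·(-1) + (1)·(1) + (1)·(-1) + (-1)·(-1) + (-1)·(1) + (1)·(1) + (1)·(1) + (1)·(-1) + (-1)·(-1) + (1)·(-1) = 1 + -1 + 1 + -1 + 1 + 1 + -1 + 1 + -1 + 1 + -1 + 1 + 1 + -1 + 1 + -1 = 2.
Rows 7 and 10 are not orthogonal (dot product = 2 ≠ 0), so H is not a Hadamard matrix.

(12,12) entry = 16; (7,10) entry = 2.


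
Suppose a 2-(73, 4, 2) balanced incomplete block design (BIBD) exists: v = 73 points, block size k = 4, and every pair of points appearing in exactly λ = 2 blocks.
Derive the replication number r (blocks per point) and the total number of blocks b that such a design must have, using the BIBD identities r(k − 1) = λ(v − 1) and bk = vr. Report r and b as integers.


Any 2-(v, k, λ) BIBD satisfies two necessary conditions:
  (i)  Each point sits in r blocks, and counting incidences through any fixed point gives r(k − 1) = λ(v − 1), so r = λ(v − 1)/(k − 1).
  (ii) Total incidences bk = vr, so b = vr/k.
Step 1: r = λ(v − 1)/(k − 1) = 2·(73 − 1)/(4 − 1) = 2·72/3 = 144/3 = 48.
Step 2: b = vr/k = 73·48/4 = 3504/4 = 876.
Check integrality: r = 48 ∈ Z ✓, b = 876 ∈ Z ✓.
(These identities are necessary conditions: they determine r and b for any design with these parameters, but do not by themselves prove that one exists.)

r = 48, b = 876.


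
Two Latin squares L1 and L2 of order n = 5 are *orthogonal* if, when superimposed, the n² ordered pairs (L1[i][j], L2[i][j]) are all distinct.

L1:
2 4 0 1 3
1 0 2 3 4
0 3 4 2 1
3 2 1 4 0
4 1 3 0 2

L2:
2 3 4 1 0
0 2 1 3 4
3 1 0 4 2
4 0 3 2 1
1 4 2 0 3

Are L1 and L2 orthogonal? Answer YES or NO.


Form the n² = 25 superimposed pairs (L1[i][j], L2[i][j]), row by row (rows and columns indexed from 0):
row 0: (2,2) (4,3) (0,4) (1,1) (3,0)
row 1: (1,0) (0,2) (2,1) (3,3) (4,4)
row 2: (0,3) (3,1) (4,0) (2,4) (1,2)
row 3: (3,4) (2,0) (1,3) (4,2) (0,1)
row 4: (4,1) (1,4) (3,2) (0,0) (2,3)
Orthogonality requires all 25 pairs distinct.
Check by first coordinate: for each symbol s of L1, list the L2 entries in the n cells where L1 = s; they must all differ.
  L1 = 0: L2 entries (in reading order) 4, 2, 3, 1, 0 — all 5 distinct ✓
  L1 = 1: L2 entries (in reading order) 1, 0, 2, 3, 4 — all 5 distinct ✓
  L1 = 2: L2 entries (in reading order) 2, 1, 4, 0, 3 — all 5 distinct ✓
  L1 = 3: L2 entries (in reading order) 0, 3, 1, 4, 2 — all 5 distinct ✓
  L1 = 4: L2 entries (in reading order) 3, 4, 0, 2, 1 — all 5 distinct ✓
Every symbol of L1 meets every symbol of L2 exactly once, so all 25 pairs are distinct (25 of 25).
Conclusion: YES.

YES


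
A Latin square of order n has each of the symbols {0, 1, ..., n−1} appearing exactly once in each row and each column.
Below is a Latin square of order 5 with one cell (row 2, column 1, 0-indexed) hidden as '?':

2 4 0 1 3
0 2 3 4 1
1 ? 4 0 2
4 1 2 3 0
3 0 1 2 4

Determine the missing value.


Row 2 contains symbols [0, 1, 2, 4] — missing [3].
Column 1 contains symbols [0, 1, 2, 4] — missing [3].
The missing symbol must appear in both missing sets; intersection = [3].
Therefore the hidden value is 3.

Missing value = 3.


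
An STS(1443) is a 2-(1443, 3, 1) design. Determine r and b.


An STS(v) is a 2-(v, 3, 1) BIBD: block size k = 3, λ = 1.
Replication: r(k − 1) = λ(v − 1) ⇒ r·2 = 1443 − 1 = 1442 ⇒ r = 721.
Block count: b = v(v − 1)/6 = 1443·1442/6 = 2080806/6 = 346801.

r = 721, b = 346801.


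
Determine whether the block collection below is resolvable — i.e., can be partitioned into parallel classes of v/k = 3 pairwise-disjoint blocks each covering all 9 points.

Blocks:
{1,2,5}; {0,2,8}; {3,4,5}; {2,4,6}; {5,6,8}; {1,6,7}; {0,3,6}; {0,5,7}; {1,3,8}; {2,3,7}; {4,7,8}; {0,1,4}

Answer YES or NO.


v = 9, block size k = 3, number of blocks = 12.
For resolvability, blocks must partition into parallel classes of size v/k = 3.
Total blocks must therefore be a multiple of 3: 12 = 3·4 + 0 ⇒ divisible ✓.
Greedy packing gives 4 candidate class(es). Each should be a full parallel class (size 3, covers all 9 points).
  Class 1 (3 blocks): {1,2,5}; {0,3,6}; {4,7,8}. Points covered: [0, 1, 2, 3, 4, 5, 6, 7, 8].
  Class 2 (3 blocks): {0,2,8}; {3,4,5}; {1,6,7}. Points covered: [0, 1, 2, 3, 4, 5, 6, 7, 8].
  Class 3 (3 blocks): {2,4,6}; {0,5,7}; {1,3,8}. Points covered: [0, 1, 2, 3, 4, 5, 6, 7, 8].
  Class 4 (3 blocks): {5,6,8}; {2,3,7}; {0,1,4}. Points covered: [0, 1, 2, 3, 4, 5, 6, 7, 8].
All classes full (size 3)? YES. All classes cover every point? YES.
Resolvable? YES.

YES


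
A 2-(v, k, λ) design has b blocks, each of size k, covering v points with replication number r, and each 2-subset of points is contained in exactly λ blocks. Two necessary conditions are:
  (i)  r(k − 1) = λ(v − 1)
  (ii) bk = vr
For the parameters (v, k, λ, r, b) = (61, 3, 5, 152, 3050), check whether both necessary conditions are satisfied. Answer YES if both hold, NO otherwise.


Condition (i): r(k − 1) = 152·2 = 304; λ(v − 1) = 5·60 = 300. Match? NO.
Condition (ii): bk = 3050·3 = 9150; vr = 61·152 = 9272. Match? NO.
Both conditions hold? NO.

NO


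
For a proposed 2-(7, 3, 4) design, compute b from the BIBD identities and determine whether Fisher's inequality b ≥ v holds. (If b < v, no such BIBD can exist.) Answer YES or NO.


b = λv(v − 1)/(k(k − 1)) = 4·7·6/(3·2) = 168/6 = 28.
Compare with v = 7: b ≥ v, so Fisher's inequality holds.

YES


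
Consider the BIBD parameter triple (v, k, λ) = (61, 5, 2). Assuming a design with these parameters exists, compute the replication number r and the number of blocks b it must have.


Any 2-(v, k, λ) BIBD satisfies two necessary conditions:
  (i)  Each point sits in r blocks, and counting incidences through any fixed point gives r(k − 1) = λ(v − 1), so r = λ(v − 1)/(k − 1).
  (ii) Total incidences bk = vr, so b = vr/k.
Step 1: r = λ(v − 1)/(k − 1) = 2·(61 − 1)/(5 − 1) = 2·60/4 = 120/4 = 30.
Step 2: b = vr/k = 61·30/5 = 1830/5 = 366.
Check integrality: r = 30 ∈ Z ✓, b = 366 ∈ Z ✓.
(These identities are necessary conditions: they determine r and b for any design with these parameters, but do not by themselves prove that one exists.)

r = 30, b = 366.


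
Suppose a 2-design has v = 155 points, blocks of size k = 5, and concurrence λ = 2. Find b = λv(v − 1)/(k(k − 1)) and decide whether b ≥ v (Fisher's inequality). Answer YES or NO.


r = λ(v − 1)/(k − 1) = 2·154/4 = 77.
b = vr/k = 155·77/5 = 2387.
Fisher's inequality: b ≥ v ⇔ 2387 ≥ 155? YES.

YES


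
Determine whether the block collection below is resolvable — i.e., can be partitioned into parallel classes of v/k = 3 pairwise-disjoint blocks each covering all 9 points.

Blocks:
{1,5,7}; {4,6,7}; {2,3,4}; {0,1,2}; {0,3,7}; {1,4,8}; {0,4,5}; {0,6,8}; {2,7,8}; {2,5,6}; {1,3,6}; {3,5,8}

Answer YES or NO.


v = 9, block size k = 3, number of blocks = 12.
For resolvability, blocks must partition into parallel classes of size v/k = 3.
Total blocks must therefore be a multiple of 3: 12 = 3·4 + 0 ⇒ divisible ✓.
Greedy packing gives 4 candidate class(es). Each should be a full parallel class (size 3, covers all 9 points).
  Class 1 (3 blocks): {1,5,7}; {2,3,4}; {0,6,8}. Points covered: [0, 1, 2, 3, 4, 5, 6, 7, 8].
  Class 2 (3 blocks): {4,6,7}; {0,1,2}; {3,5,8}. Points covered: [0, 1, 2, 3, 4, 5, 6, 7, 8].
  Class 3 (3 blocks): {0,3,7}; {1,4,8}; {2,5,6}. Points covered: [0, 1, 2, 3, 4, 5, 6, 7, 8].
  Class 4 (3 blocks): {0,4,5}; {2,7,8}; {1,3,6}. Points covered: [0, 1, 2, 3, 4, 5, 6, 7, 8].
All classes full (size 3)? YES. All classes cover every point? YES.
Resolvable? YES.

YES


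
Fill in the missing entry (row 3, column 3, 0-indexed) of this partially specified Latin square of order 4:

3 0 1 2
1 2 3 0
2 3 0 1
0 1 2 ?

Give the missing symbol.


Row 3 contains symbols [0, 1, 2] — missing [3].
Column 3 contains symbols [0, 1, 2] — missing [3].
The missing symbol must appear in both missing sets; intersection = [3].
Therefore the hidden value is 3.

Missing value = 3.


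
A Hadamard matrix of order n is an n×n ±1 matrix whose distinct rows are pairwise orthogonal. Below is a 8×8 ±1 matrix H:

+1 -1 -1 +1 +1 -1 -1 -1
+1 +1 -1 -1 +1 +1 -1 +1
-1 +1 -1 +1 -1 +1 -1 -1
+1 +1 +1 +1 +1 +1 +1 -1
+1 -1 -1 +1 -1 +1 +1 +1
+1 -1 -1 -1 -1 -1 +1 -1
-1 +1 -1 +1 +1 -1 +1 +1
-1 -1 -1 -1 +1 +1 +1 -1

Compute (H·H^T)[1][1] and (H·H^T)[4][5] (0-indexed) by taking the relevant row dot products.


Row 1 of H: [1, 1, -1, -1, 1, 1, -1, 1].
Row 4 of H: [1, -1, -1, 1, -1, 1, 1, 1].
Row 5 of H: [1, -1, -1, -1, -1, -1, 1, -1].
(H·H^T)[1][1] = Σ_j H[1][j]·H[1][j] = (1)² + (1)² + (-1)² + (-1)² + (1)² + (1)² + (-1)² + (1)² = 1 + 1 + 1 + 1 + 1 + 1 + 1 + 1 = 8.
(H·H^T)[4][5] = Σ_j H[4][j]·H[5][j] = (1)·(1) + (-1)·(-1) + (-1)·(-1) + (1)·(-1) + (-1)·(-1) + (1)·(-1) + (1)·(1) + (1)·(-1) = 1 + 1 + 1 + -1 + 1 + -1 + 1 + -1 = 2.
Rows 4 and 5 are not orthogonal (dot product = 2 ≠ 0), so H is not a Hadamard matrix.

(1,1) entry = 8; (4,5) entry = 2.


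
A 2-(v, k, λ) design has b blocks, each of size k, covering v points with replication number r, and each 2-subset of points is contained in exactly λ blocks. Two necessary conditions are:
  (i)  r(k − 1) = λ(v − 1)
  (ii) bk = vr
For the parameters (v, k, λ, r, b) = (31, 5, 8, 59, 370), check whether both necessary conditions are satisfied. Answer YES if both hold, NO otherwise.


Condition (i): r(k − 1) = 59·4 = 236; λ(v − 1) = 8·30 = 240. Match? NO.
Condition (ii): bk = 370·5 = 1850; vr = 31·59 = 1829. Match? NO.
Both conditions hold? NO.

NO


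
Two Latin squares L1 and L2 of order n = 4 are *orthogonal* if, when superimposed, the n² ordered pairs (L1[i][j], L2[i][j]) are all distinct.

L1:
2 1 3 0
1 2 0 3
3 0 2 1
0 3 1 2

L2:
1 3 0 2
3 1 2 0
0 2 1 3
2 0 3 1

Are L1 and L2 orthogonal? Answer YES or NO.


Form the n² = 16 superimposed pairs (L1[i][j], L2[i][j]), row by row (rows and columns indexed from 0):
row 0: (2,1) (1,3) (3,0) (0,2)
row 1: (1,3) (2,1) (0,2) (3,0)
row 2: (3,0) (0,2) (2,1) (1,3)
row 3: (0,2) (3,0) (1,3) (2,1)
Orthogonality requires all 16 pairs distinct.
But the pair (1,3) repeats: cell (0,1) has L1 = 1, L2 = 3, and cell (1,0) has L1 = 1, L2 = 3.
A repeated pair means some other pair never occurs (only 4 distinct pairs out of 16), so the squares are not orthogonal.
Conclusion: NO.

NO


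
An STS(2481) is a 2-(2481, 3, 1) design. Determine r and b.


An STS(v) is a 2-(v, 3, 1) BIBD: block size k = 3, λ = 1.
Replication: r(k − 1) = λ(v − 1) ⇒ r·2 = 2481 − 1 = 2480 ⇒ r = 1240.
Block count: bk = vr ⇒ b·3 = 2481·1240 = 3076440 ⇒ b = 1025480.
(Check via b = v(v − 1)/6 = 2481·2480/6 = 6152880/6 = 1025480.)

r = 1240, b = 1025480.


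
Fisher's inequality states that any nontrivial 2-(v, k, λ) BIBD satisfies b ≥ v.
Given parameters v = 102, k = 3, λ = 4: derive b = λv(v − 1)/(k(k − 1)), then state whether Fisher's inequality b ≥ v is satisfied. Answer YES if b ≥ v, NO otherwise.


b = λv(v − 1)/(k(k − 1)) = 4·102·101/(3·2) = 41208/6 = 6868.
Compare with v = 102: b ≥ v, so Fisher's inequality holds.

YES


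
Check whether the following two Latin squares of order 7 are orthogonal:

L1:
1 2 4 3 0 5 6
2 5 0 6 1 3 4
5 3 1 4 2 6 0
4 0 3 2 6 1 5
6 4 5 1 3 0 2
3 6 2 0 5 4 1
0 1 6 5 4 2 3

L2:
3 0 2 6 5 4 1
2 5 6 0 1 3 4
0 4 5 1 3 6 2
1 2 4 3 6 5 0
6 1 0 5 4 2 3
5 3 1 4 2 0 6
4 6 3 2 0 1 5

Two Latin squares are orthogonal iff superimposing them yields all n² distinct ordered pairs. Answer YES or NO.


Form the n² = 49 superimposed pairs (L1[i][j], L2[i][j]), row by row (rows and columns indexed from 0):
row 0: (1,3) (2,0) (4,2) (3,6) (0,5) (5,4) (6,1)
row 1: (2,2) (5,5) (0,6) (6,0) (1,1) (3,3) (4,4)
row 2: (5,0) (3,4) (1,5) (4,1) (2,3) (6,6) (0,2)
row 3: (4,1) (0,2) (3,4) (2,3) (6,6) (1,5) (5,0)
row 4: (6,6) (4,1) (5,0) (1,5) (3,4) (0,2) (2,3)
row 5: (3,5) (6,3) (2,1) (0,4) (5,2) (4,0) (1,6)
row 6: (0,4) (1,6) (6,3) (5,2) (4,0) (2,1) (3,5)
Orthogonality requires all 49 pairs distinct.
But the pair (4,1) repeats: cell (2,3) has L1 = 4, L2 = 1, and cell (3,0) has L1 = 4, L2 = 1.
A repeated pair means some other pair never occurs (only 28 distinct pairs out of 49), so the squares are not orthogonal.
Conclusion: NO.

NO


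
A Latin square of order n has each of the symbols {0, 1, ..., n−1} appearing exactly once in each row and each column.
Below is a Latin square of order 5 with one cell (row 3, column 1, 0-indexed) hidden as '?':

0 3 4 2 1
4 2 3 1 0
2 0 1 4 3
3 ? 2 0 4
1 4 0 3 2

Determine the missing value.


Row 3 contains symbols [0, 2, 3, 4] — missing [1].
Column 1 contains symbols [0, 2, 3, 4] — missing [1].
The missing symbol must appear in both missing sets; intersection = [1].
Therefore the hidden value is 1.

Missing value = 1.


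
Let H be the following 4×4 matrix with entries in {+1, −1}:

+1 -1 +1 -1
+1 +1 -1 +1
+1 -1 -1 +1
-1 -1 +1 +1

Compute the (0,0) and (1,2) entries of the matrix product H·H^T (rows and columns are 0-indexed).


Row 0 of H: [1, -1, 1, -1].
Row 1 of H: [1, 1, -1, 1].
Row 2 of H: [1, -1, -1, 1].
(H·H^T)[0][0] = Σ_j H[0][j]·H[0][j] = (1)² + (-1)² + (1)² + (-1)² = 1 + 1 + 1 + 1 = 4.
(H·H^T)[1][2] = Σ_j H[1][j]·H[2][j] = (1)·(1) + (1)·(-1) + (-1)·(-1) + (1)·(1) = 1 + -1 + 1 + 1 = 2.
Rows 1 and 2 are not orthogonal (dot product = 2 ≠ 0), so H is not a Hadamard matrix.

(0,0) entry = 4; (1,2) entry = 2.


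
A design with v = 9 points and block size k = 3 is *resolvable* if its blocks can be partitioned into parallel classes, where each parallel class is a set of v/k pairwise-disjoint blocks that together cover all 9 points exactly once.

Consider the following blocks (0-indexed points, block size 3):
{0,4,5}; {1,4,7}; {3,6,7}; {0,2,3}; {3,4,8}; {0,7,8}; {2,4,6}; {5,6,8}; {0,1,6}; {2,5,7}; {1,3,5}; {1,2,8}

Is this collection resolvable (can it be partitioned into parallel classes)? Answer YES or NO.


v = 9, block size k = 3, number of blocks = 12.
For resolvability, blocks must partition into parallel classes of size v/k = 3.
Total blocks must therefore be a multiple of 3: 12 = 3·4 + 0 ⇒ divisible ✓.
Greedy packing gives 4 candidate class(es). Each should be a full parallel class (size 3, covers all 9 points).
  Class 1 (3 blocks): {0,4,5}; {3,6,7}; {1,2,8}. Points covered: [0, 1, 2, 3, 4, 5, 6, 7, 8].
  Class 2 (3 blocks): {1,4,7}; {0,2,3}; {5,6,8}. Points covered: [0, 1, 2, 3, 4, 5, 6, 7, 8].
  Class 3 (3 blocks): {3,4,8}; {0,1,6}; {2,5,7}. Points covered: [0, 1, 2, 3, 4, 5, 6, 7, 8].
  Class 4 (3 blocks): {0,7,8}; {2,4,6}; {1,3,5}. Points covered: [0, 1, 2, 3, 4, 5, 6, 7, 8].
All classes full (size 3)? YES. All classes cover every point? YES.
Resolvable? YES.

YES


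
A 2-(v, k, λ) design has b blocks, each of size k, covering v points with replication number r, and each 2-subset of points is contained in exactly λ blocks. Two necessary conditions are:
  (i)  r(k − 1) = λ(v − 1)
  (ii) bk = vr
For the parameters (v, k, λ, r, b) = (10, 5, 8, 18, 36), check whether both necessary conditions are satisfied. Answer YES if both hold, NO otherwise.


Condition (i): r(k − 1) = 18·4 = 72; λ(v − 1) = 8·9 = 72. Match? YES.
Condition (ii): bk = 36·5 = 180; vr = 10·18 = 180. Match? YES.
Both conditions hold? YES.

YES


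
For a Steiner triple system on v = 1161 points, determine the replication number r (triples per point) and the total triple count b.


An STS(v) is a 2-(v, 3, 1) BIBD: block size k = 3, λ = 1.
Replication: r(k − 1) = λ(v − 1) ⇒ r·2 = 1161 − 1 = 1160 ⇒ r = 580.
Block count: b = v(v − 1)/6 = 1161·1160/6 = 1346760/6 = 224460.

r = 580, b = 224460.


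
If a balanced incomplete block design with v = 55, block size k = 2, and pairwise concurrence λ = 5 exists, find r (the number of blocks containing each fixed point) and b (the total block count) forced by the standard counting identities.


Any 2-(v, k, λ) BIBD satisfies two necessary conditions:
  (i)  Each point sits in r blocks, and counting incidences through any fixed point gives r(k − 1) = λ(v − 1), so r = λ(v − 1)/(k − 1).
  (ii) Total incidences bk = vr, so b = vr/k.
Step 1: r = λ(v − 1)/(k − 1) = 5·(55 − 1)/(2 − 1) = 5·54/1 = 270/1 = 270.
Step 2: b = vr/k = 55·270/2 = 14850/2 = 7425.
Check integrality: r = 270 ∈ Z ✓, b = 7425 ∈ Z ✓.
(These identities are necessary conditions: they determine r and b for any design with these parameters, but do not by themselves prove that one exists.)

r = 270, b = 7425.


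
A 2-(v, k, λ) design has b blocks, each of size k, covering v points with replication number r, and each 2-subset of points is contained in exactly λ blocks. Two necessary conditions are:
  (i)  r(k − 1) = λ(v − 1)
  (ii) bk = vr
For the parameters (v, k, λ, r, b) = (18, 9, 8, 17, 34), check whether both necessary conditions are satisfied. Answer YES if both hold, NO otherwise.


Condition (i): r(k − 1) = 17·8 = 136; λ(v − 1) = 8·17 = 136. Match? YES.
Condition (ii): bk = 34·9 = 306; vr = 18·17 = 306. Match? YES.
Both conditions hold? YES.

YES


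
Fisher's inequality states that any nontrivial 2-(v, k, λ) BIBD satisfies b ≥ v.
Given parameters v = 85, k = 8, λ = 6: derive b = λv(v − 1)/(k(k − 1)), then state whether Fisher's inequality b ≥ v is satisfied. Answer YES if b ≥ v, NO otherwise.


r = λ(v − 1)/(k − 1) = 6·84/7 = 72.
b = vr/k = 85·72/8 = 765.
Fisher's inequality: b ≥ v ⇔ 765 ≥ 85? YES.

YES


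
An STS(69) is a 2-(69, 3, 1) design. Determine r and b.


An STS(v) is a 2-(v, 3, 1) BIBD: block size k = 3, λ = 1.
Replication: r(k − 1) = λ(v − 1) ⇒ r·2 = 69 − 1 = 68 ⇒ r = 34.
Block count: b = v(v − 1)/6 = 69·68/6 = 4692/6 = 782.

r = 34, b = 782.


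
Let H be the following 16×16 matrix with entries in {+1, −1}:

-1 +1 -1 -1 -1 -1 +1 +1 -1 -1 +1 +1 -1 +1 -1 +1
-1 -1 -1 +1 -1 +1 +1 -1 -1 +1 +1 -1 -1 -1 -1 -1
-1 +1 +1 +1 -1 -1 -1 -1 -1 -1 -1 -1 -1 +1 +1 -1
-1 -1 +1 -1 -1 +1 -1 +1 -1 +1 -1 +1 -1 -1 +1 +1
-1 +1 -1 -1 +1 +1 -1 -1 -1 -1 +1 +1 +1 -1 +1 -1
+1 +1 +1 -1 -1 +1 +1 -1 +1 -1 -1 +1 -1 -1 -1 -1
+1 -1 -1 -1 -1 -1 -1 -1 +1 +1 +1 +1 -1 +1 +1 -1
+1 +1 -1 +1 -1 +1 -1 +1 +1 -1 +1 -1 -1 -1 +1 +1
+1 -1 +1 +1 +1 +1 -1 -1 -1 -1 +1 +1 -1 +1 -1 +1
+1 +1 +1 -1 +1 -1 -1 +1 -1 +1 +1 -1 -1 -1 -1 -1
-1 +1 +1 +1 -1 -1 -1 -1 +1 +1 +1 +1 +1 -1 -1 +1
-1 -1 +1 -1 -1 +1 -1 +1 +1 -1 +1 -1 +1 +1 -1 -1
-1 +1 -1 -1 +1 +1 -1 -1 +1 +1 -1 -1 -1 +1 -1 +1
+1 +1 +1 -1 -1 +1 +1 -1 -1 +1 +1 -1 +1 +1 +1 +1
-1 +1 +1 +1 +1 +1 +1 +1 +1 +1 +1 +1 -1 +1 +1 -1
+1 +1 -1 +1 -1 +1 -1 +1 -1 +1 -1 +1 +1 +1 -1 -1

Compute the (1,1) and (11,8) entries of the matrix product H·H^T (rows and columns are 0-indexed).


Row 1 of H: [-1, -1, -1, 1, -1, 1, 1, -1, -1, 1, 1, -1, -1, -1, -1, -1].
Row 8 of H: [1, -1, 1, 1, 1, 1, -1, -1, -1, -1, 1, 1, -1, 1, -1, 1].
Row 11 of H: [-1, -1, 1, -1, -1, 1, -1, 1, 1, -1, 1, -1, 1, 1, -1, -1].
(H·H^T)[1][1] = Σ_j H[1][j]·H[1][j] = (-1)² + (-1)² + (-1)² + (1)² + (-1)² + (1)² + (1)² + (-1)² + (-1)² + (1)² + (1)² + (-1)² + (-1)² + (-1)² + (-1)² + (-1)² = 1 + 1 + 1 + 1 + 1 + 1 + 1 + 1 + 1 + 1 + 1 + 1 + 1 + 1 + 1 + 1 = 16.
(H·H^T)[11][8] = Σ_j H[11][j]·H[8][j] = (-1)·(1) + (-1)·(-1) + (1)·(1) + (-1)·(1) + (-1)·(1) + (1)·(1) + (-1)·(-1) + (1)·(-1) + (1)·(-1) + (-1)·(-1) + (1)·(1) + (-1)·(1) + (1)·(-1) + (1)·(1) + (-1)·(-1) + (-1)·(1) = -1 + 1 + 1 + -1 + -1 + 1 + 1 + -1 + -1 + 1 + 1 + -1 + -1 + 1 + 1 + -1 = 0.
So rows 11 and 8 are orthogonal; the diagonal entry equals n = 16.

(1,1) entry = 16; (11,8) entry = 0.


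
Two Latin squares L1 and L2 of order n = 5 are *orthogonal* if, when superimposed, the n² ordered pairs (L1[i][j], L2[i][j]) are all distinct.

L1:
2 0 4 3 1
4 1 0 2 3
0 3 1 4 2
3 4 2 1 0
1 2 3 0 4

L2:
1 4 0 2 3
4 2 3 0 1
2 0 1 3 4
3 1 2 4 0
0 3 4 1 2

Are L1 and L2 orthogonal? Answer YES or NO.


Form the n² = 25 superimposed pairs (L1[i][j], L2[i][j]), row by row (rows and columns indexed from 0):
row 0: (2,1) (0,4) (4,0) (3,2) (1,3)
row 1: (4,4) (1,2) (0,3) (2,0) (3,1)
row 2: (0,2) (3,0) (1,1) (4,3) (2,4)
row 3: (3,3) (4,1) (2,2) (1,4) (0,0)
row 4: (1,0) (2,3) (3,4) (0,1) (4,2)
Orthogonality requires all 25 pairs distinct.
Check by first coordinate: for each symbol s of L1, list the L2 entries in the n cells where L1 = s; they must all differ.
  L1 = 0: L2 entries (in reading order) 4, 3, 2, 0, 1 — all 5 distinct ✓
  L1 = 1: L2 entries (in reading order) 3, 2, 1, 4, 0 — all 5 distinct ✓
  L1 = 2: L2 entries (in reading order) 1, 0, 4, 2, 3 — all 5 distinct ✓
  L1 = 3: L2 entries (in reading order) 2, 1, 0, 3, 4 — all 5 distinct ✓
  L1 = 4: L2 entries (in reading order) 0, 4, 3, 1, 2 — all 5 distinct ✓
Every symbol of L1 meets every symbol of L2 exactly once, so all 25 pairs are distinct (25 of 25).
Conclusion: YES.

YES


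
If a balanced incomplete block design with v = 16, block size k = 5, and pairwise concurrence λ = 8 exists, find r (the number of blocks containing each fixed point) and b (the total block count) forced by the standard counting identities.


Any 2-(v, k, λ) BIBD satisfies two necessary conditions:
  (i)  Each point sits in r blocks, and counting incidences through any fixed point gives r(k − 1) = λ(v − 1), so r = λ(v − 1)/(k − 1).
  (ii) Total incidences bk = vr, so b = vr/k.
Step 1: r = λ(v − 1)/(k − 1) = 8·(16 − 1)/(5 − 1) = 8·15/4 = 120/4 = 30.
Step 2: b = vr/k = 16·30/5 = 480/5 = 96.
Check integrality: r = 30 ∈ Z ✓, b = 96 ∈ Z ✓.
(These identities are necessary conditions: they determine r and b for any design with these parameters, but do not by themselves prove that one exists.)

r = 30, b = 96.


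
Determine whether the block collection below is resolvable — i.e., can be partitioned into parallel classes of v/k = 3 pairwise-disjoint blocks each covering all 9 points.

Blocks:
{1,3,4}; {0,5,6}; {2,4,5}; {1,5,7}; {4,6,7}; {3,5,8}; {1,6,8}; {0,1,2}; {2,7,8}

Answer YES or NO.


v = 9, block size k = 3, number of blocks = 9.
For resolvability, blocks must partition into parallel classes of size v/k = 3.
Total blocks must therefore be a multiple of 3: 9 = 3·3 + 0 ⇒ divisible ✓.
Consider block {2,4,5}. The only other block(s) in the collection disjoint from it are {1,6,8} — just 1 block(s). Any parallel class containing {2,4,5} would need 2 other blocks each disjoint from it, so no parallel class of size 3 can contain {2,4,5}.
Since every block must belong to some parallel class in a resolution, the collection cannot be partitioned into parallel classes.
Resolvable? NO.

NO


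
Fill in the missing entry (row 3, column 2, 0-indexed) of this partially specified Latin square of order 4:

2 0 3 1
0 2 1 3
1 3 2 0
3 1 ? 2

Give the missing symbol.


Row 3 contains symbols [1, 2, 3] — missing [0].
Column 2 contains symbols [1, 2, 3] — missing [0].
The missing symbol must appear in both missing sets; intersection = [0].
Therefore the hidden value is 0.

Missing value = 0.


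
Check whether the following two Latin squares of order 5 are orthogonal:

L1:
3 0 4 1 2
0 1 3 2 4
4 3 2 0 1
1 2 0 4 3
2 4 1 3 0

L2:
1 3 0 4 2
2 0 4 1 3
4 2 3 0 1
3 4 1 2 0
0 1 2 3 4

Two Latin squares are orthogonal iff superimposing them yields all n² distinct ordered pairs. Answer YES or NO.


Form the n² = 25 superimposed pairs (L1[i][j], L2[i][j]), row by row (rows and columns indexed from 0):
row 0: (3,1) (0,3) (4,0) (1,4) (2,2)
row 1: (0,2) (1,0) (3,4) (2,1) (4,3)
row 2: (4,4) (3,2) (2,3) (0,0) (1,1)
row 3: (1,3) (2,4) (0,1) (4,2) (3,0)
row 4: (2,0) (4,1) (1,2) (3,3) (0,4)
Orthogonality requires all 25 pairs distinct.
Check by first coordinate: for each symbol s of L1, list the L2 entries in the n cells where L1 = s; they must all differ.
  L1 = 0: L2 entries (in reading order) 3, 2, 0, 1, 4 — all 5 distinct ✓
  L1 = 1: L2 entries (in reading order) 4, 0, 1, 3, 2 — all 5 distinct ✓
  L1 = 2: L2 entries (in reading order) 2, 1, 3, 4, 0 — all 5 distinct ✓
  L1 = 3: L2 entries (in reading order) 1, 4, 2, 0, 3 — all 5 distinct ✓
  L1 = 4: L2 entries (in reading order) 0, 3, 4, 2, 1 — all 5 distinct ✓
Every symbol of L1 meets every symbol of L2 exactly once, so all 25 pairs are distinct (25 of 25).
Conclusion: YES.

YES


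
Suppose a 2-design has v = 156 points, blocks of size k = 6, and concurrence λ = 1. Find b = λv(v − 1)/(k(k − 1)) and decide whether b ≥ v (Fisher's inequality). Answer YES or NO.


b = λv(v − 1)/(k(k − 1)) = 1·156·155/(6·5) = 24180/30 = 806.
Compare with v = 156: b ≥ v, so Fisher's inequality holds.

YES


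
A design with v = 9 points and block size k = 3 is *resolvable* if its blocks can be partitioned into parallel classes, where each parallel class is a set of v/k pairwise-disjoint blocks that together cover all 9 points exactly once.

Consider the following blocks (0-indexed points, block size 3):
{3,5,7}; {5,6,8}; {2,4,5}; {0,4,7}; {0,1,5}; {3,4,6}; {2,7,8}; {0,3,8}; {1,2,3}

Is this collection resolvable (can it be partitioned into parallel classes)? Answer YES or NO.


v = 9, block size k = 3, number of blocks = 9.
For resolvability, blocks must partition into parallel classes of size v/k = 3.
Total blocks must therefore be a multiple of 3: 9 = 3·3 + 0 ⇒ divisible ✓.
Consider block {3,5,7}. It intersects every other block in the collection, so no parallel class of size 3 can contain it.
Since every block must belong to some parallel class in a resolution, the collection cannot be partitioned into parallel classes.
Resolvable? NO.

NO


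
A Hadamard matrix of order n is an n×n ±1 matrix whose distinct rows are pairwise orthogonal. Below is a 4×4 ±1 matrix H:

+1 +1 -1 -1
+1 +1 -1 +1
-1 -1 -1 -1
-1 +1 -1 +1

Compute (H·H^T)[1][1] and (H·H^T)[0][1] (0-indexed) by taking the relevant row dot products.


Row 0 of H: [1, 1, -1, -1].
Row 1 of H: [1, 1, -1, 1].
(H·H^T)[1][1] = Σ_j H[1][j]·H[1][j] = (1)² + (1)² + (-1)² + (1)² = 1 + 1 + 1 + 1 = 4.
(H·H^T)[0][1] = Σ_j H[0][j]·H[1][j] = (1)·(1) + (1)·(1) + (-1)·(-1) + (-1)·(1) = 1 + 1 + 1 + -1 = 2.
Rows 0 and 1 are not orthogonal (dot product = 2 ≠ 0), so H is not a Hadamard matrix.

(1,1) entry = 4; (0,1) entry = 2.


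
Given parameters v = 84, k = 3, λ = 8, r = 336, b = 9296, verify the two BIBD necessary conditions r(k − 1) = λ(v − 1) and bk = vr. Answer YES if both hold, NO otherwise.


Condition (i): r(k − 1) = 336·2 = 672; λ(v − 1) = 8·83 = 664. Match? NO.
Condition (ii): bk = 9296·3 = 27888; vr = 84·336 = 28224. Match? NO.
Both conditions hold? NO.

NO


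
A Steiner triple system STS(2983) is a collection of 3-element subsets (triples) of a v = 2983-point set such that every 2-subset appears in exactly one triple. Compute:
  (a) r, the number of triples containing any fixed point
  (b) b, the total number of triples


An STS(v) is a 2-(v, 3, 1) BIBD: block size k = 3, λ = 1.
Replication: r(k − 1) = λ(v − 1) ⇒ r·2 = 2983 − 1 = 2982 ⇒ r = 1491.
Block count: bk = vr ⇒ b·3 = 2983·1491 = 4447653 ⇒ b = 1482551.

r = 1491, b = 1482551.


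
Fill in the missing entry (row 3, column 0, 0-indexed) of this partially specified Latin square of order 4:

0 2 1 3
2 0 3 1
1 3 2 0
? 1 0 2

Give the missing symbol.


Row 3 contains symbols [0, 1, 2] — missing [3].
Column 0 contains symbols [0, 1, 2] — missing [3].
The missing symbol must appear in both missing sets; intersection = [3].
Therefore the hidden value is 3.

Missing value = 3.


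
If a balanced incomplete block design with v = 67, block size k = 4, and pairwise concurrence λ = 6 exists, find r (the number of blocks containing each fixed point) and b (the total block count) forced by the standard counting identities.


Any 2-(v, k, λ) BIBD satisfies two necessary conditions:
  (i)  Each point sits in r blocks, and counting incidences through any fixed point gives r(k − 1) = λ(v − 1), so r = λ(v − 1)/(k − 1).
  (ii) Total incidences bk = vr, so b = vr/k.
Step 1: r = λ(v − 1)/(k − 1) = 6·(67 − 1)/(4 − 1) = 6·66/3 = 396/3 = 132.
Step 2: b = vr/k = 67·132/4 = 8844/4 = 2211.
Check integrality: r = 132 ∈ Z ✓, b = 2211 ∈ Z ✓.
(These identities are necessary conditions: they determine r and b for any design with these parameters, but do not by themselves prove that one exists.)

r = 132, b = 2211.


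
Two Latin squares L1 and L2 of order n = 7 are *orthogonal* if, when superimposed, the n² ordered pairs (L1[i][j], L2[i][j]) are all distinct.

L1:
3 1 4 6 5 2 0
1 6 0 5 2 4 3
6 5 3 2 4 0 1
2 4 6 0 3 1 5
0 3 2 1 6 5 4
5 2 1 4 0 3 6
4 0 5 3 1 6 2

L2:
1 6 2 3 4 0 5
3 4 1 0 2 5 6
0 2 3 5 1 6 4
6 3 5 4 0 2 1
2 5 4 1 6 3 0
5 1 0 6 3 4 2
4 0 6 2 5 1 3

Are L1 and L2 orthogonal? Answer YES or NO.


Form the n² = 49 superimposed pairs (L1[i][j], L2[i][j]), row by row (rows and columns indexed from 0):
row 0: (3,1) (1,6) (4,2) (6,3) (5,4) (2,0) (0,5)
row 1: (1,3) (6,4) (0,1) (5,0) (2,2) (4,5) (3,6)
row 2: (6,0) (5,2) (3,3) (2,5) (4,1) (0,6) (1,4)
row 3: (2,6) (4,3) (6,5) (0,4) (3,0) (1,2) (5,1)
row 4: (0,2) (3,5) (2,4) (1,1) (6,6) (5,3) (4,0)
row 5: (5,5) (2,1) (1,0) (4,6) (0,3) (3,4) (6,2)
row 6: (4,4) (0,0) (5,6) (3,2) (1,5) (6,1) (2,3)
Orthogonality requires all 49 pairs distinct.
Check by first coordinate: for each symbol s of L1, list the L2 entries in the n cells where L1 = s; they must all differ.
  L1 = 0: L2 entries (in reading order) 5, 1, 6, 4, 2, 3, 0 — all 7 distinct ✓
  L1 = 1: L2 entries (in reading order) 6, 3, 4, 2, 1, 0, 5 — all 7 distinct ✓
  L1 = 2: L2 entries (in reading order) 0, 2, 5, 6, 4, 1, 3 — all 7 distinct ✓
  L1 = 3: L2 entries (in reading order) 1, 6, 3, 0, 5, 4, 2 — all 7 distinct ✓
  L1 = 4: L2 entries (in reading order) 2, 5, 1, 3, 0, 6, 4 — all 7 distinct ✓
  L1 = 5: L2 entries (in reading order) 4, 0, 2, 1, 3, 5, 6 — all 7 distinct ✓
  L1 = 6: L2 entries (in reading order) 3, 4, 0, 5, 6, 2, 1 — all 7 distinct ✓
Every symbol of L1 meets every symbol of L2 exactly once, so all 49 pairs are distinct (49 of 49).
Conclusion: YES.

YES


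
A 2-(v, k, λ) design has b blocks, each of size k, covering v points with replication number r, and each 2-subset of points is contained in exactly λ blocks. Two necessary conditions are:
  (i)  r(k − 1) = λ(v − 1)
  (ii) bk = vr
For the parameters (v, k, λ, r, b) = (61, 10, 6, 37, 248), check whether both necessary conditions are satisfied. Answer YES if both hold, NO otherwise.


Condition (i): r(k − 1) = 37·9 = 333; λ(v − 1) = 6·60 = 360. Match? NO.
Condition (ii): bk = 248·10 = 2480; vr = 61·37 = 2257. Match? NO.
Both conditions hold? NO.

NO


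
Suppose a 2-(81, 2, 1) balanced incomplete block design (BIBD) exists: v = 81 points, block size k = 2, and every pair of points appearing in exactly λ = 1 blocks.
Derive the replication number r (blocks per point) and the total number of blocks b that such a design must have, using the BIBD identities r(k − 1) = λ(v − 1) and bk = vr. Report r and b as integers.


Any 2-(v, k, λ) BIBD satisfies two necessary conditions:
  (i)  Each point sits in r blocks, and counting incidences through any fixed point gives r(k − 1) = λ(v − 1), so r = λ(v − 1)/(k − 1).
  (ii) Total incidences bk = vr, so b = vr/k.
Step 1: r = λ(v − 1)/(k − 1) = 1·(81 − 1)/(2 − 1) = 1·80/1 = 80/1 = 80.
Step 2: b = vr/k = 81·80/2 = 6480/2 = 3240.
Check integrality: r = 80 ∈ Z ✓, b = 3240 ∈ Z ✓.
(These identities are necessary conditions: they determine r and b for any design with these parameters, but do not by themselves prove that one exists.)

r = 80, b = 3240.


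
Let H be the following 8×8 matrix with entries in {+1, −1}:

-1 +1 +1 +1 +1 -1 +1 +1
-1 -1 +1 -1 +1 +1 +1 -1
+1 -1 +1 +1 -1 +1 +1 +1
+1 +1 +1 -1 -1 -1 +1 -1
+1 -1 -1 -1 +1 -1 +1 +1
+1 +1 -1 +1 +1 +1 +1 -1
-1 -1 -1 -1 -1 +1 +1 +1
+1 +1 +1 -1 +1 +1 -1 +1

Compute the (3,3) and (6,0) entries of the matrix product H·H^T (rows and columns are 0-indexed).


Row 0 of H: [-1, 1, 1, 1, 1, -1, 1, 1].
Row 3 of H: [1, 1, 1, -1, -1, -1, 1, -1].
Row 6 of H: [-1, -1, -1, -1, -1, 1, 1, 1].
(H·H^T)[3][3] = Σ_j H[3][j]·H[3][j] = (1)² + (1)² + (1)² + (-1)² + (-1)² + (-1)² + (1)² + (-1)² = 1 + 1 + 1 + 1 + 1 + 1 + 1 + 1 = 8.
(H·H^T)[6][0] = Σ_j H[6][j]·H[0][j] = (-1)·(-1) + (-1)·(1) + (-1)·(1) + (-1)·(1) + (-1)·(1) + (1)·(-1) + (1)·(1) + (1)·(1) = 1 + -1 + -1 + -1 + -1 + -1 + 1 + 1 = -2.
Rows 6 and 0 are not orthogonal (dot product = -2 ≠ 0), so H is not a Hadamard matrix.

(3,3) entry = 8; (6,0) entry = -2.


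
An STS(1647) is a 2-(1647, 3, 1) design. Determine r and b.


An STS(v) is a 2-(v, 3, 1) BIBD: block size k = 3, λ = 1.
Replication: r(k − 1) = λ(v − 1) ⇒ r·2 = 1647 − 1 = 1646 ⇒ r = 823.
Block count: bk = vr ⇒ b·3 = 1647·823 = 1355481 ⇒ b = 451827.

r = 823, b = 451827.


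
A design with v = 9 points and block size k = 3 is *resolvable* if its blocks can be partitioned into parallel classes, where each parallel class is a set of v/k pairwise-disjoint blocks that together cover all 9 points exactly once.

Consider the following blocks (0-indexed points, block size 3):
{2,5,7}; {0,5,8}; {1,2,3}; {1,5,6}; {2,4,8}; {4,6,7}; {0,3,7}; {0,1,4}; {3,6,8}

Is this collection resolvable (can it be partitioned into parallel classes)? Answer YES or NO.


v = 9, block size k = 3, number of blocks = 9.
For resolvability, blocks must partition into parallel classes of size v/k = 3.
Total blocks must therefore be a multiple of 3: 9 = 3·3 + 0 ⇒ divisible ✓.
Greedy packing gives 3 candidate class(es). Each should be a full parallel class (size 3, covers all 9 points).
  Class 1 (3 blocks): {2,5,7}; {0,1,4}; {3,6,8}. Points covered: [0, 1, 2, 3, 4, 5, 6, 7, 8].
  Class 2 (3 blocks): {0,5,8}; {1,2,3}; {4,6,7}. Points covered: [0, 1, 2, 3, 4, 5, 6, 7, 8].
  Class 3 (3 blocks): {1,5,6}; {2,4,8}; {0,3,7}. Points covered: [0, 1, 2, 3, 4, 5, 6, 7, 8].
All classes full (size 3)? YES. All classes cover every point? YES.
Resolvable? YES.

YES


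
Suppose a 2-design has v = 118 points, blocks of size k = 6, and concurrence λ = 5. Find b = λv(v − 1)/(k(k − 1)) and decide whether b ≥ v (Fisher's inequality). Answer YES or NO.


r = λ(v − 1)/(k − 1) = 5·117/5 = 117.
b = vr/k = 118·117/6 = 2301.
Fisher's inequality: b ≥ v ⇔ 2301 ≥ 118? YES.

YES


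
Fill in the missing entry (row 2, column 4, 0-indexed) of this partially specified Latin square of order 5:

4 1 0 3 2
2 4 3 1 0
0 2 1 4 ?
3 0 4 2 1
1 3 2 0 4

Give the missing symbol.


Row 2 contains symbols [0, 1, 2, 4] — missing [3].
Column 4 contains symbols [0, 1, 2, 4] — missing [3].
The missing symbol must appear in both missing sets; intersection = [3].
Therefore the hidden value is 3.

Missing value = 3.


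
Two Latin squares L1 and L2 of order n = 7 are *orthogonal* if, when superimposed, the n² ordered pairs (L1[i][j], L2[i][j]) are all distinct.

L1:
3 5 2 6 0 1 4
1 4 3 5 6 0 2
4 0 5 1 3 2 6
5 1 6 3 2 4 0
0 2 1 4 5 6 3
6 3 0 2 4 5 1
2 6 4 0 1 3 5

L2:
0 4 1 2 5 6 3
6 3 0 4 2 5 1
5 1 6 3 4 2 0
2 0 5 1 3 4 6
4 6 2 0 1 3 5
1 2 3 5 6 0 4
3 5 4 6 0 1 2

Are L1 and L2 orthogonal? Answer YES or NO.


Form the n² = 49 superimposed pairs (L1[i][j], L2[i][j]), row by row (rows and columns indexed from 0):
row 0: (3,0) (5,4) (2,1) (6,2) (0,5) (1,6) (4,3)
row 1: (1,6) (4,3) (3,0) (5,4) (6,2) (0,5) (2,1)
row 2: (4,5) (0,1) (5,6) (1,3) (3,4) (2,2) (6,0)
row 3: (5,2) (1,0) (6,5) (3,1) (2,3) (4,4) (0,6)
row 4: (0,4) (2,6) (1,2) (4,0) (5,1) (6,3) (3,5)
row 5: (6,1) (3,2) (0,3) (2,5) (4,6) (5,0) (1,4)
row 6: (2,3) (6,5) (4,4) (0,6) (1,0) (3,1) (5,2)
Orthogonality requires all 49 pairs distinct.
But the pair (1,6) repeats: cell (0,5) has L1 = 1, L2 = 6, and cell (1,0) has L1 = 1, L2 = 6.
A repeated pair means some other pair never occurs (only 35 distinct pairs out of 49), so the squares are not orthogonal.
Conclusion: NO.

NO
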